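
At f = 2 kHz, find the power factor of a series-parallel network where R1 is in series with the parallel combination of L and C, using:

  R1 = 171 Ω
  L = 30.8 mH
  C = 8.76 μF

Step 1 — Angular frequency: ω = 2π·f = 2π·2000 = 1.257e+04 rad/s.
Step 2 — Component impedances:
  R1: Z = R = 171 Ω
  L: Z = jωL = j·1.257e+04·0.0308 = 0 + j387 Ω
  C: Z = 1/(jωC) = -j/(ω·C) = 0 - j9.084 Ω
Step 3 — Parallel branch: L || C = 1/(1/L + 1/C) = 0 - j9.303 Ω.
Step 4 — Series with R1: Z_total = R1 + (L || C) = 171 - j9.303 Ω = 171.3∠-3.1° Ω.
Step 5 — Power factor: PF = cos(φ) = Re(Z)/|Z| = 171/171.25 = 0.9985.
Step 6 — Type: Im(Z) = -9.303 ⇒ leading (phase φ = -3.1°).

PF = 0.9985 (leading, φ = -3.1°)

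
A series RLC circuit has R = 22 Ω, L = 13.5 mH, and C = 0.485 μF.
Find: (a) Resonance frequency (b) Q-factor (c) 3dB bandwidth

Step 1 — Resonance condition Im(Z)=0 gives ω₀ = 1/√(LC).
Step 2 — ω₀ = 1/√(0.0135·4.85e-07) = 1.236e+04 rad/s.
Step 3 — f₀ = ω₀/(2π) = 1967 Hz.
Step 4 — Series Q: Q = ω₀L/R = 1.236e+04·0.0135/22 = 7.584.
Step 5 — 3dB bandwidth: Δω = ω₀/Q = 1630 rad/s; BW = Δω/(2π) = 259.4 Hz.

(a) f₀ = 1967 Hz  (b) Q = 7.584  (c) BW = 259.4 Hz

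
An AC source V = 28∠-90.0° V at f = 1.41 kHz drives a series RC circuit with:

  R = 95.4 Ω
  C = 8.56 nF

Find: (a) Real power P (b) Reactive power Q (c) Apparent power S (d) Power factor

Step 1 — Angular frequency: ω = 2π·f = 2π·1410 = 8859 rad/s.
Step 2 — Component impedances:
  R: Z = R = 95.4 Ω
  C: Z = 1/(jωC) = -j/(ω·C) = 0 - j1.319e+04 Ω
Step 3 — Series combination: Z_total = R + C = 95.4 - j1.319e+04 Ω = 1.319e+04∠-89.6° Ω.
Step 4 — Source phasor: V = 28∠-90.0° V = 0 - j28 V.
Step 5 — Current: I = V / Z = 0.002123 - j1.536e-05 A = 0.002123∠-0.4° A.
Step 6 — Complex power: S = V·I* = 0.0004301 - j0.05945 VA.
Step 7 — Real power: P = Re(S) = 0.0004301 W.
Step 8 — Reactive power: Q = Im(S) = -0.05945 VAR.
Step 9 — Apparent power: |S| = 0.05945 VA.
Step 10 — Power factor: PF = P/|S| = 0.007235 (leading).

(a) P = 0.0004301 W  (b) Q = -0.05945 VAR  (c) S = 0.05945 VA  (d) PF = 0.007235 (leading)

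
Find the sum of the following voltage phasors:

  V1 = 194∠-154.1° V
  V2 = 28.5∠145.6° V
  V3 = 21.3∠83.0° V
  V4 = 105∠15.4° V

Step 1 — Convert each phasor to rectangular form:
  V1 = 194·(cos(-154.1°) + j·sin(-154.1°)) = -174.5 - j84.74 V
  V2 = 28.5·(cos(145.6°) + j·sin(145.6°)) = -23.52 + j16.1 V
  V3 = 21.3·(cos(83.0°) + j·sin(83.0°)) = 2.596 + j21.14 V
  V4 = 105·(cos(15.4°) + j·sin(15.4°)) = 101.2 + j27.88 V
Step 2 — Sum components: V_total = -94.2 - j19.61 V.
Step 3 — Convert to polar: |V_total| = 96.22 V, ∠V_total = -168.2°.

V_total = 96.22∠-168.2° V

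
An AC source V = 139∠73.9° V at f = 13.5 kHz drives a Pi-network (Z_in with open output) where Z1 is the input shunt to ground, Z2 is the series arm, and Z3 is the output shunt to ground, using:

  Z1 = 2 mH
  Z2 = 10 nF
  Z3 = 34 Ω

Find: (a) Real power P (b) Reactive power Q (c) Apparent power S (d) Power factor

Step 1 — Angular frequency: ω = 2π·f = 2π·1.35e+04 = 8.482e+04 rad/s.
Step 2 — Component impedances:
  Z1: Z = jωL = j·8.482e+04·0.002 = 0 + j169.6 Ω
  Z2: Z = 1/(jωC) = -j/(ω·C) = 0 - j1179 Ω
  Z3: Z = R = 34 Ω
Step 3 — With open output, the series arm Z2 and the output shunt Z3 appear in series to ground: Z2 + Z3 = 34 - j1179 Ω.
Step 4 — Parallel with input shunt Z1: Z_in = Z1 || (Z2 + Z3) = 0.9595 + j198.1 Ω = 198.1∠89.7° Ω.
Step 5 — Source phasor: V = 139∠73.9° V = 38.55 + j133.5 V.
Step 6 — Current: I = V / Z = 0.675 - j0.1913 A = 0.7016∠-15.8° A.
Step 7 — Complex power: S = V·I* = 0.4723 + j97.52 VA.
Step 8 — Real power: P = Re(S) = 0.4723 W.
Step 9 — Reactive power: Q = Im(S) = 97.52 VAR.
Step 10 — Apparent power: |S| = 97.52 VA.
Step 11 — Power factor: PF = P/|S| = 0.004843 (lagging).

(a) P = 0.4723 W  (b) Q = 97.52 VAR  (c) S = 97.52 VA  (d) PF = 0.004843 (lagging)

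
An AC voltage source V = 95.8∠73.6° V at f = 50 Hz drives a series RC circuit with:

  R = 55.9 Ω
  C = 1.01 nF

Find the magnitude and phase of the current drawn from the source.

Step 1 — Angular frequency: ω = 2π·f = 2π·50 = 314.2 rad/s.
Step 2 — Component impedances:
  R: Z = R = 55.9 Ω
  C: Z = 1/(jωC) = -j/(ω·C) = 0 - j3.152e+06 Ω
Step 3 — Series combination: Z_total = R + C = 55.9 - j3.152e+06 Ω = 3.152e+06∠-90.0° Ω.
Step 4 — Source phasor: V = 95.8∠73.6° V = 27.05 + j91.9 V.
Step 5 — Ohm's law: I = V / Z_total = (27.05 + j91.9) / (55.9 - j3.152e+06) = -2.916e-05 + j8.583e-06 A.
Step 6 — Convert to polar: |I| = 3.04e-05 A, ∠I = 163.6°.

I = 3.04e-05∠163.6° A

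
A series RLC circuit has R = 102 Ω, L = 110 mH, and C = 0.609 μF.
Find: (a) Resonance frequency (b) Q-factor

Step 1 — Resonance condition Im(Z)=0 gives ω₀ = 1/√(LC).
Step 2 — ω₀ = 1/√(0.11·6.09e-07) = 3864 rad/s.
Step 3 — f₀ = ω₀/(2π) = 614.9 Hz.
Step 4 — Series Q: Q = ω₀L/R = 3864·0.11/102 = 4.167.

(a) f₀ = 614.9 Hz  (b) Q = 4.167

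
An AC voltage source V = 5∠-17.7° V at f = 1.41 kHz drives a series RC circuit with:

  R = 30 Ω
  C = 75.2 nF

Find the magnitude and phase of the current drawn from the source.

Step 1 — Angular frequency: ω = 2π·f = 2π·1410 = 8859 rad/s.
Step 2 — Component impedances:
  R: Z = R = 30 Ω
  C: Z = 1/(jωC) = -j/(ω·C) = 0 - j1501 Ω
Step 3 — Series combination: Z_total = R + C = 30 - j1501 Ω = 1501∠-88.9° Ω.
Step 4 — Source phasor: V = 5∠-17.7° V = 4.763 - j1.52 V.
Step 5 — Ohm's law: I = V / Z_total = (4.763 - j1.52) / (30 - j1501) = 0.001076 + j0.003152 A.
Step 6 — Convert to polar: |I| = 0.00333 A, ∠I = 71.2°.

I = 0.00333∠71.2° A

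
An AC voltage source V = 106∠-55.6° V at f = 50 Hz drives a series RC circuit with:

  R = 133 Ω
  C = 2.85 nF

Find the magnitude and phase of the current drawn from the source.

Step 1 — Angular frequency: ω = 2π·f = 2π·50 = 314.2 rad/s.
Step 2 — Component impedances:
  R: Z = R = 133 Ω
  C: Z = 1/(jωC) = -j/(ω·C) = 0 - j1.117e+06 Ω
Step 3 — Series combination: Z_total = R + C = 133 - j1.117e+06 Ω = 1.117e+06∠-90.0° Ω.
Step 4 — Source phasor: V = 106∠-55.6° V = 59.89 - j87.46 V.
Step 5 — Ohm's law: I = V / Z_total = (59.89 - j87.46) / (133 - j1.117e+06) = 7.832e-05 + j5.361e-05 A.
Step 6 — Convert to polar: |I| = 9.491e-05 A, ∠I = 34.4°.

I = 9.491e-05∠34.4° A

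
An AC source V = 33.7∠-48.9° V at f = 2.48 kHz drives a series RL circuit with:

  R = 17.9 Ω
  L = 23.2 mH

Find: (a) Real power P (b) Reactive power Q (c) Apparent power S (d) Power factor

Step 1 — Angular frequency: ω = 2π·f = 2π·2480 = 1.558e+04 rad/s.
Step 2 — Component impedances:
  R: Z = R = 17.9 Ω
  L: Z = jωL = j·1.558e+04·0.0232 = 0 + j361.5 Ω
Step 3 — Series combination: Z_total = R + L = 17.9 + j361.5 Ω = 362∠87.2° Ω.
Step 4 — Source phasor: V = 33.7∠-48.9° V = 22.15 - j25.4 V.
Step 5 — Current: I = V / Z = -0.06705 - j0.0646 A = 0.09311∠-136.1° A.
Step 6 — Complex power: S = V·I* = 0.1552 + j3.134 VA.
Step 7 — Real power: P = Re(S) = 0.1552 W.
Step 8 — Reactive power: Q = Im(S) = 3.134 VAR.
Step 9 — Apparent power: |S| = 3.138 VA.
Step 10 — Power factor: PF = P/|S| = 0.04945 (lagging).

(a) P = 0.1552 W  (b) Q = 3.134 VAR  (c) S = 3.138 VA  (d) PF = 0.04945 (lagging)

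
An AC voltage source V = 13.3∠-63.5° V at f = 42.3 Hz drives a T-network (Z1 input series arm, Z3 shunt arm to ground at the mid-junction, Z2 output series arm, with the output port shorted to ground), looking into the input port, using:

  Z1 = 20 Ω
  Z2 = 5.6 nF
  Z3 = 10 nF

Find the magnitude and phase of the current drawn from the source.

Step 1 — Angular frequency: ω = 2π·f = 2π·42.3 = 265.8 rad/s.
Step 2 — Component impedances:
  Z1: Z = R = 20 Ω
  Z2: Z = 1/(jωC) = -j/(ω·C) = 0 - j6.719e+05 Ω
  Z3: Z = 1/(jωC) = -j/(ω·C) = 0 - j3.763e+05 Ω
Step 3 — With the output port shorted to ground, the output series arm Z2 runs from the junction to ground; the shunt arm Z3 also runs from the junction to ground. They appear in parallel: Z3 || Z2 = 0 - j2.412e+05 Ω.
Step 4 — Series with input arm Z1: Z_in = Z1 + (Z3 || Z2) = 20 - j2.412e+05 Ω = 2.412e+05∠-90.0° Ω.
Step 5 — Source phasor: V = 13.3∠-63.5° V = 5.934 - j11.9 V.
Step 6 — Ohm's law: I = V / Z_total = (5.934 - j11.9) / (20 - j2.412e+05) = 4.935e-05 + j2.46e-05 A.
Step 7 — Convert to polar: |I| = 5.514e-05 A, ∠I = 26.5°.

I = 5.514e-05∠26.5° A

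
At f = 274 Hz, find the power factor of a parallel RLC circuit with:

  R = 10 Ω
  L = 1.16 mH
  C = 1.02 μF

Step 1 — Angular frequency: ω = 2π·f = 2π·274 = 1722 rad/s.
Step 2 — Component impedances:
  R: Z = R = 10 Ω
  L: Z = jωL = j·1722·0.00116 = 0 + j1.997 Ω
  C: Z = 1/(jωC) = -j/(ω·C) = 0 - j569.5 Ω
Step 3 — Parallel combination: 1/Z_total = 1/R + 1/L + 1/C; Z_total = 0.3861 + j1.927 Ω = 1.965∠78.7° Ω.
Step 4 — Power factor: PF = cos(φ) = Re(Z)/|Z| = 0.3861/1.965 = 0.1965.
Step 5 — Type: Im(Z) = 1.927 ⇒ lagging (phase φ = 78.7°).

PF = 0.1965 (lagging, φ = 78.7°)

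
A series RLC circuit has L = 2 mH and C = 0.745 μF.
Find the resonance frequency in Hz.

Step 1 — Resonance condition Im(Z)=0 gives ω₀ = 1/√(LC).
Step 2 — ω₀ = 1/√(0.002·7.45e-07) = 2.591e+04 rad/s.
Step 3 — f₀ = ω₀/(2π) = 4123 Hz.

f₀ = 4123 Hz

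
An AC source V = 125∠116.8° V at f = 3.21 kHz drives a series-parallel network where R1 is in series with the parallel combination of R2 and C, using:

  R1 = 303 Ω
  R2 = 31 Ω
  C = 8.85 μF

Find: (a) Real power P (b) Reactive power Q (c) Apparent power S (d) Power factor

Step 1 — Angular frequency: ω = 2π·f = 2π·3210 = 2.017e+04 rad/s.
Step 2 — Component impedances:
  R1: Z = R = 303 Ω
  R2: Z = R = 31 Ω
  C: Z = 1/(jωC) = -j/(ω·C) = 0 - j5.602 Ω
Step 3 — Parallel branch: R2 || C = 1/(1/R2 + 1/C) = 0.9804 - j5.425 Ω.
Step 4 — Series with R1: Z_total = R1 + (R2 || C) = 304 - j5.425 Ω = 304∠-1.0° Ω.
Step 5 — Source phasor: V = 125∠116.8° V = -56.36 + j111.6 V.
Step 6 — Current: I = V / Z = -0.1919 + j0.3636 A = 0.4111∠117.8° A.
Step 7 — Complex power: S = V·I* = 51.38 - j0.9171 VA.
Step 8 — Real power: P = Re(S) = 51.38 W.
Step 9 — Reactive power: Q = Im(S) = -0.9171 VAR.
Step 10 — Apparent power: |S| = 51.39 VA.
Step 11 — Power factor: PF = P/|S| = 0.9998 (leading).

(a) P = 51.38 W  (b) Q = -0.9171 VAR  (c) S = 51.39 VA  (d) PF = 0.9998 (leading)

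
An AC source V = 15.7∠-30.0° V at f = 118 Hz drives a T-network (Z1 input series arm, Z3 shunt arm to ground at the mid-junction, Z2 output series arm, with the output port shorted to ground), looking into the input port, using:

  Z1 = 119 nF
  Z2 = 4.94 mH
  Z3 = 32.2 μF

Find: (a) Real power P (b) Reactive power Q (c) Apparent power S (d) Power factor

Step 1 — Angular frequency: ω = 2π·f = 2π·118 = 741.4 rad/s.
Step 2 — Component impedances:
  Z1: Z = 1/(jωC) = -j/(ω·C) = 0 - j1.133e+04 Ω
  Z2: Z = jωL = j·741.4·0.00494 = 0 + j3.663 Ω
  Z3: Z = 1/(jωC) = -j/(ω·C) = 0 - j41.89 Ω
Step 3 — With the output port shorted to ground, the output series arm Z2 runs from the junction to ground; the shunt arm Z3 also runs from the junction to ground. They appear in parallel: Z3 || Z2 = 0 + j4.014 Ω.
Step 4 — Series with input arm Z1: Z_in = Z1 + (Z3 || Z2) = 0 - j1.133e+04 Ω = 1.133e+04∠-90.0° Ω.
Step 5 — Source phasor: V = 15.7∠-30.0° V = 13.6 - j7.85 V.
Step 6 — Current: I = V / Z = 0.0006928 + j0.0012 A = 0.001386∠60.0° A.
Step 7 — Complex power: S = V·I* = 0 - j0.02176 VA.
Step 8 — Real power: P = Re(S) = 0 W.
Step 9 — Reactive power: Q = Im(S) = -0.02176 VAR.
Step 10 — Apparent power: |S| = 0.02176 VA.
Step 11 — Power factor: PF = P/|S| = 0 (leading).

(a) P = 0 W  (b) Q = -0.02176 VAR  (c) S = 0.02176 VA  (d) PF = 0 (leading)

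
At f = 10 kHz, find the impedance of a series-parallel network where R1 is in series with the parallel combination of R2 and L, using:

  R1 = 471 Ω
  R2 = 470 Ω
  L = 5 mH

Step 1 — Angular frequency: ω = 2π·f = 2π·1e+04 = 6.283e+04 rad/s.
Step 2 — Component impedances:
  R1: Z = R = 471 Ω
  R2: Z = R = 470 Ω
  L: Z = jωL = j·6.283e+04·0.005 = 0 + j314.2 Ω
Step 3 — Parallel branch: R2 || L = 1/(1/R2 + 1/L) = 145.1 + j217.1 Ω.
Step 4 — Series with R1: Z_total = R1 + (R2 || L) = 616.1 + j217.1 Ω = 653.3∠19.4° Ω.

Z = 616.1 + j217.1 Ω = 653.3∠19.4° Ω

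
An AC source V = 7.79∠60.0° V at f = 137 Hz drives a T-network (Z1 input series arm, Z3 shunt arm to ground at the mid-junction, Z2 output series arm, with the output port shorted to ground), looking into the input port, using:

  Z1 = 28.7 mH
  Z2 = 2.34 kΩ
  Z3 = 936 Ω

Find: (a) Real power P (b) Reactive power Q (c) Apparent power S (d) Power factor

Step 1 — Angular frequency: ω = 2π·f = 2π·137 = 860.8 rad/s.
Step 2 — Component impedances:
  Z1: Z = jωL = j·860.8·0.0287 = 0 + j24.7 Ω
  Z2: Z = R = 2340 Ω
  Z3: Z = R = 936 Ω
Step 3 — With the output port shorted to ground, the output series arm Z2 runs from the junction to ground; the shunt arm Z3 also runs from the junction to ground. They appear in parallel: Z3 || Z2 = 668.6 Ω.
Step 4 — Series with input arm Z1: Z_in = Z1 + (Z3 || Z2) = 668.6 + j24.7 Ω = 669∠2.1° Ω.
Step 5 — Source phasor: V = 7.79∠60.0° V = 3.895 + j6.746 V.
Step 6 — Current: I = V / Z = 0.00619 + j0.009862 A = 0.01164∠57.9° A.
Step 7 — Complex power: S = V·I* = 0.09064 + j0.003349 VA.
Step 8 — Real power: P = Re(S) = 0.09064 W.
Step 9 — Reactive power: Q = Im(S) = 0.003349 VAR.
Step 10 — Apparent power: |S| = 0.0907 VA.
Step 11 — Power factor: PF = P/|S| = 0.9993 (lagging).

(a) P = 0.09064 W  (b) Q = 0.003349 VAR  (c) S = 0.0907 VA  (d) PF = 0.9993 (lagging)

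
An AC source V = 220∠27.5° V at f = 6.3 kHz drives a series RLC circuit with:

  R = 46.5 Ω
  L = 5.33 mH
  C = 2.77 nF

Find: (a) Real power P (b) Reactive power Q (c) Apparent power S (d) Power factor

Step 1 — Angular frequency: ω = 2π·f = 2π·6300 = 3.958e+04 rad/s.
Step 2 — Component impedances:
  R: Z = R = 46.5 Ω
  L: Z = jωL = j·3.958e+04·0.00533 = 0 + j211 Ω
  C: Z = 1/(jωC) = -j/(ω·C) = 0 - j9120 Ω
Step 3 — Series combination: Z_total = R + L + C = 46.5 - j8909 Ω = 8909∠-89.7° Ω.
Step 4 — Source phasor: V = 220∠27.5° V = 195.1 + j101.6 V.
Step 5 — Current: I = V / Z = -0.01129 + j0.02196 A = 0.02469∠117.2° A.
Step 6 — Complex power: S = V·I* = 0.02835 - j5.432 VA.
Step 7 — Real power: P = Re(S) = 0.02835 W.
Step 8 — Reactive power: Q = Im(S) = -5.432 VAR.
Step 9 — Apparent power: |S| = 5.433 VA.
Step 10 — Power factor: PF = P/|S| = 0.005219 (leading).

(a) P = 0.02835 W  (b) Q = -5.432 VAR  (c) S = 5.433 VA  (d) PF = 0.005219 (leading)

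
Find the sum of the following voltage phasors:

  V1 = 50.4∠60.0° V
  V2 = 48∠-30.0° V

Step 1 — Convert each phasor to rectangular form:
  V1 = 50.4·(cos(60.0°) + j·sin(60.0°)) = 25.2 + j43.65 V
  V2 = 48·(cos(-30.0°) + j·sin(-30.0°)) = 41.57 - j24 V
Step 2 — Sum components: V_total = 66.77 + j19.65 V.
Step 3 — Convert to polar: |V_total| = 69.6 V, ∠V_total = 16.4°.

V_total = 69.6∠16.4° V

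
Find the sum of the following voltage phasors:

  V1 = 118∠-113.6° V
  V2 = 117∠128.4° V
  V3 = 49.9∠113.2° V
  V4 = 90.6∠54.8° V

Step 1 — Convert each phasor to rectangular form:
  V1 = 118·(cos(-113.6°) + j·sin(-113.6°)) = -47.24 - j108.1 V
  V2 = 117·(cos(128.4°) + j·sin(128.4°)) = -72.67 + j91.69 V
  V3 = 49.9·(cos(113.2°) + j·sin(113.2°)) = -19.66 + j45.86 V
  V4 = 90.6·(cos(54.8°) + j·sin(54.8°)) = 52.22 + j74.03 V
Step 2 — Sum components: V_total = -87.35 + j103.5 V.
Step 3 — Convert to polar: |V_total| = 135.4 V, ∠V_total = 130.2°.

V_total = 135.4∠130.2° V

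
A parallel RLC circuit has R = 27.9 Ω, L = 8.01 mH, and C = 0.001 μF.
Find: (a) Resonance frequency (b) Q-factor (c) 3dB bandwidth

Step 1 — Resonance: ω₀ = 1/√(LC) = 1/√(0.00801·1e-09) = 3.533e+05 rad/s.
Step 2 — f₀ = ω₀/(2π) = 5.623e+04 Hz.
Step 3 — Parallel Q: Q = R/(ω₀L) = 27.9/(3.533e+05·0.00801) = 0.009858.
Step 4 — Bandwidth: Δω = ω₀/Q = 3.584e+07 rad/s; BW = Δω/(2π) = 5.704e+06 Hz.

(a) f₀ = 5.623e+04 Hz  (b) Q = 0.009858  (c) BW = 5.704e+06 Hz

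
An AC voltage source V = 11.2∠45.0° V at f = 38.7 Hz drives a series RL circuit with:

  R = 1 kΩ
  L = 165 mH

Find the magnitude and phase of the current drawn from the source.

Step 1 — Angular frequency: ω = 2π·f = 2π·38.7 = 243.2 rad/s.
Step 2 — Component impedances:
  R: Z = R = 1000 Ω
  L: Z = jωL = j·243.2·0.165 = 0 + j40.12 Ω
Step 3 — Series combination: Z_total = R + L = 1000 + j40.12 Ω = 1001∠2.3° Ω.
Step 4 — Source phasor: V = 11.2∠45.0° V = 7.92 + j7.92 V.
Step 5 — Ohm's law: I = V / Z_total = (7.92 + j7.92) / (1000 + j40.12) = 0.008224 + j0.00759 A.
Step 6 — Convert to polar: |I| = 0.01119 A, ∠I = 42.7°.

I = 0.01119∠42.7° A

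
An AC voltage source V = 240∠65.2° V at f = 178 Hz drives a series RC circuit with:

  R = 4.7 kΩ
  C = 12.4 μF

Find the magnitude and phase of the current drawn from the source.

Step 1 — Angular frequency: ω = 2π·f = 2π·178 = 1118 rad/s.
Step 2 — Component impedances:
  R: Z = R = 4700 Ω
  C: Z = 1/(jωC) = -j/(ω·C) = 0 - j72.11 Ω
Step 3 — Series combination: Z_total = R + C = 4700 - j72.11 Ω = 4701∠-0.9° Ω.
Step 4 — Source phasor: V = 240∠65.2° V = 100.7 + j217.9 V.
Step 5 — Ohm's law: I = V / Z_total = (100.7 + j217.9) / (4700 - j72.11) = 0.0207 + j0.04667 A.
Step 6 — Convert to polar: |I| = 0.05106 A, ∠I = 66.1°.

I = 0.05106∠66.1° A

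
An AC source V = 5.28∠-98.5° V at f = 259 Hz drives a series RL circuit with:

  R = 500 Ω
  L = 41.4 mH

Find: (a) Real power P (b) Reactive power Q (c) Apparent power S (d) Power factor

Step 1 — Angular frequency: ω = 2π·f = 2π·259 = 1627 rad/s.
Step 2 — Component impedances:
  R: Z = R = 500 Ω
  L: Z = jωL = j·1627·0.0414 = 0 + j67.37 Ω
Step 3 — Series combination: Z_total = R + L = 500 + j67.37 Ω = 504.5∠7.7° Ω.
Step 4 — Source phasor: V = 5.28∠-98.5° V = -0.7804 - j5.222 V.
Step 5 — Current: I = V / Z = -0.002915 - j0.01005 A = 0.01047∠-106.2° A.
Step 6 — Complex power: S = V·I* = 0.05476 + j0.007379 VA.
Step 7 — Real power: P = Re(S) = 0.05476 W.
Step 8 — Reactive power: Q = Im(S) = 0.007379 VAR.
Step 9 — Apparent power: |S| = 0.05526 VA.
Step 10 — Power factor: PF = P/|S| = 0.991 (lagging).

(a) P = 0.05476 W  (b) Q = 0.007379 VAR  (c) S = 0.05526 VA  (d) PF = 0.991 (lagging)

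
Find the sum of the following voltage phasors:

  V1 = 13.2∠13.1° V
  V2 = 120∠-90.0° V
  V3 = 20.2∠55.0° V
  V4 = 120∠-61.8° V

Step 1 — Convert each phasor to rectangular form:
  V1 = 13.2·(cos(13.1°) + j·sin(13.1°)) = 12.86 + j2.992 V
  V2 = 120·(cos(-90.0°) + j·sin(-90.0°)) = 0 - j120 V
  V3 = 20.2·(cos(55.0°) + j·sin(55.0°)) = 11.59 + j16.55 V
  V4 = 120·(cos(-61.8°) + j·sin(-61.8°)) = 56.71 - j105.8 V
Step 2 — Sum components: V_total = 81.15 - j206.2 V.
Step 3 — Convert to polar: |V_total| = 221.6 V, ∠V_total = -68.5°.

V_total = 221.6∠-68.5° V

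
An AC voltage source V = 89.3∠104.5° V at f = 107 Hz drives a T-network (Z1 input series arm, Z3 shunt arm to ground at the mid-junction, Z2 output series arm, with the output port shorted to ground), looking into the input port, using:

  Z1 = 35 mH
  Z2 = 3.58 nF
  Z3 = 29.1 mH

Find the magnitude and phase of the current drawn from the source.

Step 1 — Angular frequency: ω = 2π·f = 2π·107 = 672.3 rad/s.
Step 2 — Component impedances:
  Z1: Z = jωL = j·672.3·0.035 = 0 + j23.53 Ω
  Z2: Z = 1/(jωC) = -j/(ω·C) = 0 - j4.155e+05 Ω
  Z3: Z = jωL = j·672.3·0.0291 = 0 + j19.56 Ω
Step 3 — With the output port shorted to ground, the output series arm Z2 runs from the junction to ground; the shunt arm Z3 also runs from the junction to ground. They appear in parallel: Z3 || Z2 = 0 + j19.56 Ω.
Step 4 — Series with input arm Z1: Z_in = Z1 + (Z3 || Z2) = 0 + j43.1 Ω = 43.1∠90.0° Ω.
Step 5 — Source phasor: V = 89.3∠104.5° V = -22.36 + j86.46 V.
Step 6 — Ohm's law: I = V / Z_total = (-22.36 + j86.46) / (0 + j43.1) = 2.006 + j0.5188 A.
Step 7 — Convert to polar: |I| = 2.072 A, ∠I = 14.5°.

I = 2.072∠14.5° A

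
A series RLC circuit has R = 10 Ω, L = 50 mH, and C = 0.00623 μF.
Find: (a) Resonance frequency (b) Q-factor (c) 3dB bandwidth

Step 1 — Resonance condition Im(Z)=0 gives ω₀ = 1/√(LC).
Step 2 — ω₀ = 1/√(0.05·6.23e-09) = 5.666e+04 rad/s.
Step 3 — f₀ = ω₀/(2π) = 9018 Hz.
Step 4 — Series Q: Q = ω₀L/R = 5.666e+04·0.05/10 = 283.3.
Step 5 — 3dB bandwidth: Δω = ω₀/Q = 200 rad/s; BW = Δω/(2π) = 31.83 Hz.

(a) f₀ = 9018 Hz  (b) Q = 283.3  (c) BW = 31.83 Hz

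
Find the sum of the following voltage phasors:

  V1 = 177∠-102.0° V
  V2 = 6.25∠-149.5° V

Step 1 — Convert each phasor to rectangular form:
  V1 = 177·(cos(-102.0°) + j·sin(-102.0°)) = -36.8 - j173.1 V
  V2 = 6.25·(cos(-149.5°) + j·sin(-149.5°)) = -5.385 - j3.172 V
Step 2 — Sum components: V_total = -42.19 - j176.3 V.
Step 3 — Convert to polar: |V_total| = 181.3 V, ∠V_total = -103.5°.

V_total = 181.3∠-103.5° V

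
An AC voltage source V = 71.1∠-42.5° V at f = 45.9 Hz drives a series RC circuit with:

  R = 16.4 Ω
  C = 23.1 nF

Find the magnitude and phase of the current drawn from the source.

Step 1 — Angular frequency: ω = 2π·f = 2π·45.9 = 288.4 rad/s.
Step 2 — Component impedances:
  R: Z = R = 16.4 Ω
  C: Z = 1/(jωC) = -j/(ω·C) = 0 - j1.501e+05 Ω
Step 3 — Series combination: Z_total = R + C = 16.4 - j1.501e+05 Ω = 1.501e+05∠-90.0° Ω.
Step 4 — Source phasor: V = 71.1∠-42.5° V = 52.42 - j48.03 V.
Step 5 — Ohm's law: I = V / Z_total = (52.42 - j48.03) / (16.4 - j1.501e+05) = 0.00032 + j0.0003492 A.
Step 6 — Convert to polar: |I| = 0.0004737 A, ∠I = 47.5°.

I = 0.0004737∠47.5° A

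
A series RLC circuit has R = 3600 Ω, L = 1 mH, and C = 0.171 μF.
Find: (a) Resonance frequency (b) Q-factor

Step 1 — Resonance condition Im(Z)=0 gives ω₀ = 1/√(LC).
Step 2 — ω₀ = 1/√(0.001·1.71e-07) = 7.647e+04 rad/s.
Step 3 — f₀ = ω₀/(2π) = 1.217e+04 Hz.
Step 4 — Series Q: Q = ω₀L/R = 7.647e+04·0.001/3600 = 0.02124.

(a) f₀ = 1.217e+04 Hz  (b) Q = 0.02124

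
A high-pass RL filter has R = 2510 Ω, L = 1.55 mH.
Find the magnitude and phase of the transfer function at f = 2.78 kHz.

Step 1 — Angular frequency: ω = 2π·2780 = 1.747e+04 rad/s.
Step 2 — Transfer function: H(jω) = jωL/(R + jωL).
Step 3 — Numerator jωL = j·27.07; denominator R + jωL = 2510 + j27.07.
Step 4 — H = 0.0001163 + j0.01079.
Step 5 — Magnitude: |H| = 0.01079 (-39.3 dB); phase: φ = 89.4°.

|H| = 0.01079 (-39.3 dB), φ = 89.4°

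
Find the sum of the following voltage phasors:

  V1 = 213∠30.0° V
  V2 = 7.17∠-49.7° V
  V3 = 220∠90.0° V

Step 1 — Convert each phasor to rectangular form:
  V1 = 213·(cos(30.0°) + j·sin(30.0°)) = 184.5 + j106.5 V
  V2 = 7.17·(cos(-49.7°) + j·sin(-49.7°)) = 4.637 - j5.468 V
  V3 = 220·(cos(90.0°) + j·sin(90.0°)) = 0 + j220 V
Step 2 — Sum components: V_total = 189.1 + j321 V.
Step 3 — Convert to polar: |V_total| = 372.6 V, ∠V_total = 59.5°.

V_total = 372.6∠59.5° V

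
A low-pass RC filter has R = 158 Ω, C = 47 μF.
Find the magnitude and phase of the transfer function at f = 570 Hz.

Step 1 — Angular frequency: ω = 2π·570 = 3581 rad/s.
Step 2 — Transfer function: H(jω) = 1/(1 + jωRC).
Step 3 — Denominator: 1 + jωRC = 1 + j·3581·158·4.7e-05 = 1 + j26.6.
Step 4 — H = 0.001412 - j0.03755.
Step 5 — Magnitude: |H| = 0.03757 (-28.5 dB); phase: φ = -87.8°.

|H| = 0.03757 (-28.5 dB), φ = -87.8°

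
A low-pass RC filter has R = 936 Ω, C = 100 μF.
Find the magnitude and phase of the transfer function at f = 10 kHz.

Step 1 — Angular frequency: ω = 2π·1e+04 = 6.283e+04 rad/s.
Step 2 — Transfer function: H(jω) = 1/(1 + jωRC).
Step 3 — Denominator: 1 + jωRC = 1 + j·6.283e+04·936·0.0001 = 1 + j5881.
Step 4 — H = 2.891e-08 - j0.00017.
Step 5 — Magnitude: |H| = 0.00017 (-75.4 dB); phase: φ = -90.0°.

|H| = 0.00017 (-75.4 dB), φ = -90.0°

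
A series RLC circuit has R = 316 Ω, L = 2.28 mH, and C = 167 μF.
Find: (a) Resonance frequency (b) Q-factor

Step 1 — Resonance condition Im(Z)=0 gives ω₀ = 1/√(LC).
Step 2 — ω₀ = 1/√(0.00228·0.000167) = 1621 rad/s.
Step 3 — f₀ = ω₀/(2π) = 257.9 Hz.
Step 4 — Series Q: Q = ω₀L/R = 1621·0.00228/316 = 0.01169.

(a) f₀ = 257.9 Hz  (b) Q = 0.01169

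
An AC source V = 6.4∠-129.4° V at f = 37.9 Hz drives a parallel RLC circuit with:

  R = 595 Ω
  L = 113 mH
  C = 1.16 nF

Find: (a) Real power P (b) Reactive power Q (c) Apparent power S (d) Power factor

Step 1 — Angular frequency: ω = 2π·f = 2π·37.9 = 238.1 rad/s.
Step 2 — Component impedances:
  R: Z = R = 595 Ω
  L: Z = jωL = j·238.1·0.113 = 0 + j26.91 Ω
  C: Z = 1/(jωC) = -j/(ω·C) = 0 - j3.62e+06 Ω
Step 3 — Parallel combination: 1/Z_total = 1/R + 1/L + 1/C; Z_total = 1.214 + j26.85 Ω = 26.88∠87.4° Ω.
Step 4 — Source phasor: V = 6.4∠-129.4° V = -4.062 - j4.945 V.
Step 5 — Current: I = V / Z = -0.1906 + j0.1427 A = 0.2381∠143.2° A.
Step 6 — Complex power: S = V·I* = 0.06884 + j1.522 VA.
Step 7 — Real power: P = Re(S) = 0.06884 W.
Step 8 — Reactive power: Q = Im(S) = 1.522 VAR.
Step 9 — Apparent power: |S| = 1.524 VA.
Step 10 — Power factor: PF = P/|S| = 0.04518 (lagging).

(a) P = 0.06884 W  (b) Q = 1.522 VAR  (c) S = 1.524 VA  (d) PF = 0.04518 (lagging)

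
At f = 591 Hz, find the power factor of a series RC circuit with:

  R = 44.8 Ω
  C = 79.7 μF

Step 1 — Angular frequency: ω = 2π·f = 2π·591 = 3713 rad/s.
Step 2 — Component impedances:
  R: Z = R = 44.8 Ω
  C: Z = 1/(jωC) = -j/(ω·C) = 0 - j3.379 Ω
Step 3 — Series combination: Z_total = R + C = 44.8 - j3.379 Ω = 44.93∠-4.3° Ω.
Step 4 — Power factor: PF = cos(φ) = Re(Z)/|Z| = 44.8/44.927 = 0.9972.
Step 5 — Type: Im(Z) = -3.379 ⇒ leading (phase φ = -4.3°).

PF = 0.9972 (leading, φ = -4.3°)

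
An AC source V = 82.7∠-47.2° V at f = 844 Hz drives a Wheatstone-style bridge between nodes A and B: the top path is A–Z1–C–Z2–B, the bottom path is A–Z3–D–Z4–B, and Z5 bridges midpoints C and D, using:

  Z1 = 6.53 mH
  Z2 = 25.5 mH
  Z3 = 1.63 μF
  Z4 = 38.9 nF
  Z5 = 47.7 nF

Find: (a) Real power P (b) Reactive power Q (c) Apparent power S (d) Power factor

Step 1 — Angular frequency: ω = 2π·f = 2π·844 = 5303 rad/s.
Step 2 — Component impedances:
  Z1: Z = jωL = j·5303·0.00653 = 0 + j34.63 Ω
  Z2: Z = jωL = j·5303·0.0255 = 0 + j135.2 Ω
  Z3: Z = 1/(jωC) = -j/(ω·C) = 0 - j115.7 Ω
  Z4: Z = 1/(jωC) = -j/(ω·C) = 0 - j4848 Ω
  Z5: Z = 1/(jωC) = -j/(ω·C) = 0 - j3953 Ω
Step 3 — Bridge requires nodal analysis (the Z5 bridge couples midpoints C and D, so the two paths cannot be reduced to a simple series/parallel combination). Setting node B to ground and injecting 1 A at node A, the 3-node admittance system at A, C, D solves to V_A = Z_AB = 0 + j176.1 Ω = 176.1∠90.0° Ω.
Step 4 — Source phasor: V = 82.7∠-47.2° V = 56.19 - j60.68 V.
Step 5 — Current: I = V / Z = -0.3445 - j0.319 A = 0.4696∠-137.2° A.
Step 6 — Complex power: S = V·I* = 0 + j38.83 VA.
Step 7 — Real power: P = Re(S) = 0 W.
Step 8 — Reactive power: Q = Im(S) = 38.83 VAR.
Step 9 — Apparent power: |S| = 38.83 VA.
Step 10 — Power factor: PF = P/|S| = 0 (lagging).

(a) P = 0 W  (b) Q = 38.83 VAR  (c) S = 38.83 VA  (d) PF = 0 (lagging)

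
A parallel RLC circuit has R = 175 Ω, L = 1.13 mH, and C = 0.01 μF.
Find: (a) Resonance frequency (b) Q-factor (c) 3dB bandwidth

Step 1 — Resonance: ω₀ = 1/√(LC) = 1/√(0.00113·1e-08) = 2.975e+05 rad/s.
Step 2 — f₀ = ω₀/(2π) = 4.735e+04 Hz.
Step 3 — Parallel Q: Q = R/(ω₀L) = 175/(2.975e+05·0.00113) = 0.5206.
Step 4 — Bandwidth: Δω = ω₀/Q = 5.714e+05 rad/s; BW = Δω/(2π) = 9.095e+04 Hz.

(a) f₀ = 4.735e+04 Hz  (b) Q = 0.5206  (c) BW = 9.095e+04 Hz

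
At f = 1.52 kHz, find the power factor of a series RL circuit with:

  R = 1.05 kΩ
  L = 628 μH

Step 1 — Angular frequency: ω = 2π·f = 2π·1520 = 9550 rad/s.
Step 2 — Component impedances:
  R: Z = R = 1050 Ω
  L: Z = jωL = j·9550·0.000628 = 0 + j5.998 Ω
Step 3 — Series combination: Z_total = R + L = 1050 + j5.998 Ω = 1050∠0.3° Ω.
Step 4 — Power factor: PF = cos(φ) = Re(Z)/|Z| = 1050/1050 = 1.
Step 5 — Type: Im(Z) = 5.998 ⇒ lagging (phase φ = 0.3°).

PF = 1 (lagging, φ = 0.3°)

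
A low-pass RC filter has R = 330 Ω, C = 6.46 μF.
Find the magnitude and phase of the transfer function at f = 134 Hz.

Step 1 — Angular frequency: ω = 2π·134 = 841.9 rad/s.
Step 2 — Transfer function: H(jω) = 1/(1 + jωRC).
Step 3 — Denominator: 1 + jωRC = 1 + j·841.9·330·6.46e-06 = 1 + j1.795.
Step 4 — H = 0.2369 - j0.4252.
Step 5 — Magnitude: |H| = 0.4867 (-6.3 dB); phase: φ = -60.9°.

|H| = 0.4867 (-6.3 dB), φ = -60.9°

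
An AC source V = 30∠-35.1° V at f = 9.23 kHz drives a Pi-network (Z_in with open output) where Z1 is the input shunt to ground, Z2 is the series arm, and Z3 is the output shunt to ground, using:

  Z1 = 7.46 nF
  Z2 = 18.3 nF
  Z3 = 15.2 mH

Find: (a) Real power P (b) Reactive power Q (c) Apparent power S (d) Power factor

Step 1 — Angular frequency: ω = 2π·f = 2π·9230 = 5.799e+04 rad/s.
Step 2 — Component impedances:
  Z1: Z = 1/(jωC) = -j/(ω·C) = 0 - j2311 Ω
  Z2: Z = 1/(jωC) = -j/(ω·C) = 0 - j942.3 Ω
  Z3: Z = jωL = j·5.799e+04·0.0152 = 0 + j881.5 Ω
Step 3 — With open output, the series arm Z2 and the output shunt Z3 appear in series to ground: Z2 + Z3 = 0 - j60.75 Ω.
Step 4 — Parallel with input shunt Z1: Z_in = Z1 || (Z2 + Z3) = 0 - j59.19 Ω = 59.19∠-90.0° Ω.
Step 5 — Source phasor: V = 30∠-35.1° V = 24.54 - j17.25 V.
Step 6 — Current: I = V / Z = 0.2914 + j0.4147 A = 0.5068∠54.9° A.
Step 7 — Complex power: S = V·I* = 0 - j15.2 VA.
Step 8 — Real power: P = Re(S) = 0 W.
Step 9 — Reactive power: Q = Im(S) = -15.2 VAR.
Step 10 — Apparent power: |S| = 15.2 VA.
Step 11 — Power factor: PF = P/|S| = 0 (leading).

(a) P = 0 W  (b) Q = -15.2 VAR  (c) S = 15.2 VA  (d) PF = 0 (leading)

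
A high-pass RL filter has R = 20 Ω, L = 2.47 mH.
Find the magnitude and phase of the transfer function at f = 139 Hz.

Step 1 — Angular frequency: ω = 2π·139 = 873.4 rad/s.
Step 2 — Transfer function: H(jω) = jωL/(R + jωL).
Step 3 — Numerator jωL = j·2.157; denominator R + jωL = 20 + j2.157.
Step 4 — H = 0.0115 + j0.1066.
Step 5 — Magnitude: |H| = 0.1072 (-19.4 dB); phase: φ = 83.8°.

|H| = 0.1072 (-19.4 dB), φ = 83.8°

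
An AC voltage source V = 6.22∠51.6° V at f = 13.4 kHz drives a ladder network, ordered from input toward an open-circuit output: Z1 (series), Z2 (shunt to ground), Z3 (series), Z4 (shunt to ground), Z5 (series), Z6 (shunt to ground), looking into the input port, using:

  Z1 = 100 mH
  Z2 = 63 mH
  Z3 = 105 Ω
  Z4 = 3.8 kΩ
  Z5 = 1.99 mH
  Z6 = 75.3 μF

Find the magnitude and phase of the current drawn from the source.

Step 1 — Angular frequency: ω = 2π·f = 2π·1.34e+04 = 8.419e+04 rad/s.
Step 2 — Component impedances:
  Z1: Z = jωL = j·8.419e+04·0.1 = 0 + j8419 Ω
  Z2: Z = jωL = j·8.419e+04·0.063 = 0 + j5304 Ω
  Z3: Z = R = 105 Ω
  Z4: Z = R = 3800 Ω
  Z5: Z = jωL = j·8.419e+04·0.00199 = 0 + j167.5 Ω
  Z6: Z = 1/(jωC) = -j/(ω·C) = 0 - j0.1577 Ω
Step 3 — Ladder network (open output): work backward from the far end, alternating series and parallel combinations. Z_in = 105.6 + j8584 Ω = 8584∠89.3° Ω.
Step 4 — Source phasor: V = 6.22∠51.6° V = 3.864 + j4.875 V.
Step 5 — Ohm's law: I = V / Z_total = (3.864 + j4.875) / (105.6 + j8584) = 0.0005733 - j0.0004431 A.
Step 6 — Convert to polar: |I| = 0.0007246 A, ∠I = -37.7°.

I = 0.0007246∠-37.7° A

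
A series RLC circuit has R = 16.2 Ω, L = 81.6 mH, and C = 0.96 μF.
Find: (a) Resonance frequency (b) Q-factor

Step 1 — Resonance condition Im(Z)=0 gives ω₀ = 1/√(LC).
Step 2 — ω₀ = 1/√(0.0816·9.6e-07) = 3573 rad/s.
Step 3 — f₀ = ω₀/(2π) = 568.6 Hz.
Step 4 — Series Q: Q = ω₀L/R = 3573·0.0816/16.2 = 18.

(a) f₀ = 568.6 Hz  (b) Q = 18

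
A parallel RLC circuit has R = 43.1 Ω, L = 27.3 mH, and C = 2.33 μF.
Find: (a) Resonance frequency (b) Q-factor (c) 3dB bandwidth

Step 1 — Resonance: ω₀ = 1/√(LC) = 1/√(0.0273·2.33e-06) = 3965 rad/s.
Step 2 — f₀ = ω₀/(2π) = 631 Hz.
Step 3 — Parallel Q: Q = R/(ω₀L) = 43.1/(3965·0.0273) = 0.3982.
Step 4 — Bandwidth: Δω = ω₀/Q = 9958 rad/s; BW = Δω/(2π) = 1585 Hz.

(a) f₀ = 631 Hz  (b) Q = 0.3982  (c) BW = 1585 Hz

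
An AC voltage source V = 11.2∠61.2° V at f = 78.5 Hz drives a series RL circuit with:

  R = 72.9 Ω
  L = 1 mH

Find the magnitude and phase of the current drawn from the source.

Step 1 — Angular frequency: ω = 2π·f = 2π·78.5 = 493.2 rad/s.
Step 2 — Component impedances:
  R: Z = R = 72.9 Ω
  L: Z = jωL = j·493.2·0.001 = 0 + j0.4932 Ω
Step 3 — Series combination: Z_total = R + L = 72.9 + j0.4932 Ω = 72.9∠0.4° Ω.
Step 4 — Source phasor: V = 11.2∠61.2° V = 5.396 + j9.815 V.
Step 5 — Ohm's law: I = V / Z_total = (5.396 + j9.815) / (72.9 + j0.4932) = 0.07492 + j0.1341 A.
Step 6 — Convert to polar: |I| = 0.1536 A, ∠I = 60.8°.

I = 0.1536∠60.8° A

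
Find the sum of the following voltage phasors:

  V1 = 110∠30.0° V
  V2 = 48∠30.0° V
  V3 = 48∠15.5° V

Step 1 — Convert each phasor to rectangular form:
  V1 = 110·(cos(30.0°) + j·sin(30.0°)) = 95.26 + j55 V
  V2 = 48·(cos(30.0°) + j·sin(30.0°)) = 41.57 + j24 V
  V3 = 48·(cos(15.5°) + j·sin(15.5°)) = 46.25 + j12.83 V
Step 2 — Sum components: V_total = 183.1 + j91.83 V.
Step 3 — Convert to polar: |V_total| = 204.8 V, ∠V_total = 26.6°.

V_total = 204.8∠26.6° V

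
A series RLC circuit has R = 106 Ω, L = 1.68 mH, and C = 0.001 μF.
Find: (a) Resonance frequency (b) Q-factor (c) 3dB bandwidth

Step 1 — Resonance: ω₀ = 1/√(LC) = 1/√(0.00168·1e-09) = 7.715e+05 rad/s.
Step 2 — f₀ = ω₀/(2π) = 1.228e+05 Hz.
Step 3 — Series Q: Q = ω₀L/R = 7.715e+05·0.00168/106 = 12.23.
Step 4 — Bandwidth: Δω = ω₀/Q = 6.31e+04 rad/s; BW = Δω/(2π) = 1.004e+04 Hz.

(a) f₀ = 1.228e+05 Hz  (b) Q = 12.23  (c) BW = 1.004e+04 Hz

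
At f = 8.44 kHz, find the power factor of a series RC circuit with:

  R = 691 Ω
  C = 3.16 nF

Step 1 — Angular frequency: ω = 2π·f = 2π·8440 = 5.303e+04 rad/s.
Step 2 — Component impedances:
  R: Z = R = 691 Ω
  C: Z = 1/(jωC) = -j/(ω·C) = 0 - j5967 Ω
Step 3 — Series combination: Z_total = R + C = 691 - j5967 Ω = 6007∠-83.4° Ω.
Step 4 — Power factor: PF = cos(φ) = Re(Z)/|Z| = 691/6007 = 0.115.
Step 5 — Type: Im(Z) = -5967 ⇒ leading (phase φ = -83.4°).

PF = 0.115 (leading, φ = -83.4°)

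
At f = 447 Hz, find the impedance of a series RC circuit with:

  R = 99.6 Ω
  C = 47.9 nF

Step 1 — Angular frequency: ω = 2π·f = 2π·447 = 2809 rad/s.
Step 2 — Component impedances:
  R: Z = R = 99.6 Ω
  C: Z = 1/(jωC) = -j/(ω·C) = 0 - j7433 Ω
Step 3 — Series combination: Z_total = R + C = 99.6 - j7433 Ω = 7434∠-89.2° Ω.

Z = 99.6 - j7433 Ω = 7434∠-89.2° Ω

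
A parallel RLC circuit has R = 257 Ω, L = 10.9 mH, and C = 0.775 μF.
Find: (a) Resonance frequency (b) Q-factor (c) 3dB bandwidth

Step 1 — Resonance: ω₀ = 1/√(LC) = 1/√(0.0109·7.75e-07) = 1.088e+04 rad/s.
Step 2 — f₀ = ω₀/(2π) = 1732 Hz.
Step 3 — Parallel Q: Q = R/(ω₀L) = 257/(1.088e+04·0.0109) = 2.167.
Step 4 — Bandwidth: Δω = ω₀/Q = 5021 rad/s; BW = Δω/(2π) = 799.1 Hz.

(a) f₀ = 1732 Hz  (b) Q = 2.167  (c) BW = 799.1 Hz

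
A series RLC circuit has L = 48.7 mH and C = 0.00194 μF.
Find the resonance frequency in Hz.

Step 1 — Resonance condition Im(Z)=0 gives ω₀ = 1/√(LC).
Step 2 — ω₀ = 1/√(0.0487·1.94e-09) = 1.029e+05 rad/s.
Step 3 — f₀ = ω₀/(2π) = 1.637e+04 Hz.

f₀ = 1.637e+04 Hz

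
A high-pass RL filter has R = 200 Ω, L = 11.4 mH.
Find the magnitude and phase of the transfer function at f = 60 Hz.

Step 1 — Angular frequency: ω = 2π·60 = 377 rad/s.
Step 2 — Transfer function: H(jω) = jωL/(R + jωL).
Step 3 — Numerator jωL = j·4.298; denominator R + jωL = 200 + j4.298.
Step 4 — H = 0.0004615 + j0.02148.
Step 5 — Magnitude: |H| = 0.02148 (-33.4 dB); phase: φ = 88.8°.

|H| = 0.02148 (-33.4 dB), φ = 88.8°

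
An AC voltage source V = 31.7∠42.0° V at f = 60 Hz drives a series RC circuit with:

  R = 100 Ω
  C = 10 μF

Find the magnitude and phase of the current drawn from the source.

Step 1 — Angular frequency: ω = 2π·f = 2π·60 = 377 rad/s.
Step 2 — Component impedances:
  R: Z = R = 100 Ω
  C: Z = 1/(jωC) = -j/(ω·C) = 0 - j265.3 Ω
Step 3 — Series combination: Z_total = R + C = 100 - j265.3 Ω = 283.5∠-69.3° Ω.
Step 4 — Source phasor: V = 31.7∠42.0° V = 23.56 + j21.21 V.
Step 5 — Ohm's law: I = V / Z_total = (23.56 + j21.21) / (100 - j265.3) = -0.0407 + j0.1042 A.
Step 6 — Convert to polar: |I| = 0.1118 A, ∠I = 111.3°.

I = 0.1118∠111.3° A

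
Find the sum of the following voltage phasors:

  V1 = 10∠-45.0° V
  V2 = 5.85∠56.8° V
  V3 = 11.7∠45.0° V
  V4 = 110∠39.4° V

Step 1 — Convert each phasor to rectangular form:
  V1 = 10·(cos(-45.0°) + j·sin(-45.0°)) = 7.071 - j7.071 V
  V2 = 5.85·(cos(56.8°) + j·sin(56.8°)) = 3.203 + j4.895 V
  V3 = 11.7·(cos(45.0°) + j·sin(45.0°)) = 8.273 + j8.273 V
  V4 = 110·(cos(39.4°) + j·sin(39.4°)) = 85 + j69.82 V
Step 2 — Sum components: V_total = 103.5 + j75.92 V.
Step 3 — Convert to polar: |V_total| = 128.4 V, ∠V_total = 36.2°.

V_total = 128.4∠36.2° V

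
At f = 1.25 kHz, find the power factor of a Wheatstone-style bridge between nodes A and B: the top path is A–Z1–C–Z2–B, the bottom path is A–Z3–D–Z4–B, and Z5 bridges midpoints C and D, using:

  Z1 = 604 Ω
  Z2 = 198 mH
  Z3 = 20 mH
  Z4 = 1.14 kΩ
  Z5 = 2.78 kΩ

Step 1 — Angular frequency: ω = 2π·f = 2π·1250 = 7854 rad/s.
Step 2 — Component impedances:
  Z1: Z = R = 604 Ω
  Z2: Z = jωL = j·7854·0.198 = 0 + j1555 Ω
  Z3: Z = jωL = j·7854·0.02 = 0 + j157.1 Ω
  Z4: Z = R = 1140 Ω
  Z5: Z = R = 2780 Ω
Step 3 — Bridge requires nodal analysis (the Z5 bridge couples midpoints C and D, so the two paths cannot be reduced to a simple series/parallel combination). Setting node B to ground and injecting 1 A at node A, the 3-node admittance system at A, C, D solves to V_A = Z_AB = 667 + j462.9 Ω = 811.9∠34.8° Ω.
Step 4 — Power factor: PF = cos(φ) = Re(Z)/|Z| = 667/811.9 = 0.8215.
Step 5 — Type: Im(Z) = 462.9 ⇒ lagging (phase φ = 34.8°).

PF = 0.8215 (lagging, φ = 34.8°)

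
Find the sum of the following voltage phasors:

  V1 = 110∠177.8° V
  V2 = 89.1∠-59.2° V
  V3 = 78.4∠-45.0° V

Step 1 — Convert each phasor to rectangular form:
  V1 = 110·(cos(177.8°) + j·sin(177.8°)) = -109.9 + j4.223 V
  V2 = 89.1·(cos(-59.2°) + j·sin(-59.2°)) = 45.62 - j76.53 V
  V3 = 78.4·(cos(-45.0°) + j·sin(-45.0°)) = 55.44 - j55.44 V
Step 2 — Sum components: V_total = -8.859 - j127.7 V.
Step 3 — Convert to polar: |V_total| = 128.1 V, ∠V_total = -94.0°.

V_total = 128.1∠-94.0° V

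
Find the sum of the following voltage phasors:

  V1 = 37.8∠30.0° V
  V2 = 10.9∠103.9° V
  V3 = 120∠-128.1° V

Step 1 — Convert each phasor to rectangular form:
  V1 = 37.8·(cos(30.0°) + j·sin(30.0°)) = 32.74 + j18.9 V
  V2 = 10.9·(cos(103.9°) + j·sin(103.9°)) = -2.618 + j10.58 V
  V3 = 120·(cos(-128.1°) + j·sin(-128.1°)) = -74.04 - j94.43 V
Step 2 — Sum components: V_total = -43.93 - j64.95 V.
Step 3 — Convert to polar: |V_total| = 78.41 V, ∠V_total = -124.1°.

V_total = 78.41∠-124.1° V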